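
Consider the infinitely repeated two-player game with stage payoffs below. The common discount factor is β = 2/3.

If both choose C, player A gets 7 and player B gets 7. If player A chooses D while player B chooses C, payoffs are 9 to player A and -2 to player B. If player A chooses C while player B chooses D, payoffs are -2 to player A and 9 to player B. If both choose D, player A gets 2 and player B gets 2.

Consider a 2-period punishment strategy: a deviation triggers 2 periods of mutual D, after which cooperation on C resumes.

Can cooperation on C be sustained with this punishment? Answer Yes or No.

Comparing payoff streams over the 3 periods until play realigns: cooperate → 7(1+β+…+β^2); deviate → 9 + 2(β+…+β^2).
Cooperation is sustained iff (7−2)(β+…+β^2) ≥ 9−7.
β+…+β^2 = 2/3·(1−(2/3)^2)/(1−2/3) = 1.1111, and (9−7)/(7−2) = 0.4000.
1.1111 ≥ 0.4000, so cooperation is sustainable.

Yes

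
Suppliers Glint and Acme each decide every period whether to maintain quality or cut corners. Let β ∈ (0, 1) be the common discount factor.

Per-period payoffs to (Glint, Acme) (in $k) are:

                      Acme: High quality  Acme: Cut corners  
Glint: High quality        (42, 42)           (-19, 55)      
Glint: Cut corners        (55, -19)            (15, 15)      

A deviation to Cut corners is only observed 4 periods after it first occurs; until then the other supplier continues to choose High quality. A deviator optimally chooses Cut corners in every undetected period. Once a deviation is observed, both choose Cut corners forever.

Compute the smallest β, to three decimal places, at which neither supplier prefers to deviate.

The best deviation is to choose Cut corners for all 4 undetected periods, earning 55 each, then 15 forever once detected.
Deviation value: 55(1−β^4)/(1−β) + 15β^4/(1−β); cooperation value: 42/(1−β).
IC: 42 ≥ 55(1−β^4) + 15β^4 = 55 − 40β^4.
So β^4 ≥ 13/40, giving β ≥ (13/40)^(1/4) ≈ 0.755.

0.755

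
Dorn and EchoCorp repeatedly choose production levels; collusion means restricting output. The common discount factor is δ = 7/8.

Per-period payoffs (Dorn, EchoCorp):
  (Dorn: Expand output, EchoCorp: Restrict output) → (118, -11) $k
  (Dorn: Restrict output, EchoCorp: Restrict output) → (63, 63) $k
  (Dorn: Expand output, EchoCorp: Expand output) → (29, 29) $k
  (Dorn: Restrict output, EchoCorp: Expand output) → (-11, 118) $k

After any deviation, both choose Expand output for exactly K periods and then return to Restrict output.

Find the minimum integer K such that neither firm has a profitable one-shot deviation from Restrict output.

2

No profitable deviation requires (63−29)(δ+…+δ^K) ≥ 118−63, i.e. δ+…+δ^K ≥ 55/34 ≈ 1.6176.
With δ = 7/8, the partial sums are K=1: 0.8750, K=2: 1.6406.
K = 2 is the first length at which the sum reaches 1.6176.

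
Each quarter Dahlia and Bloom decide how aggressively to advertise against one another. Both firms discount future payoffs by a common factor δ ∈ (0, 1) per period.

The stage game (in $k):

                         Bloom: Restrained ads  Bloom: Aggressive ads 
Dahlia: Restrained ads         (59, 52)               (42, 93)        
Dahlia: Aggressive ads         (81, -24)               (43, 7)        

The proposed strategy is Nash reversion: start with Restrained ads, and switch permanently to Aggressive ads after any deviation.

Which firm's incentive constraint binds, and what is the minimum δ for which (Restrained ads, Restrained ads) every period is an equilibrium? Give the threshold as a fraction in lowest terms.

For Dahlia: deviation gain 81−59 = 22, per-period punishment loss 59−43 = 16. IC gives δ ≥ 22/38 = 11/19.
For Bloom: gain 41, loss 45 per period, so δ ≥ 41/86.
The tighter constraint is Dahlia's, so cooperation needs δ ≥ 11/19.

Dahlia; δ ≥ 11/19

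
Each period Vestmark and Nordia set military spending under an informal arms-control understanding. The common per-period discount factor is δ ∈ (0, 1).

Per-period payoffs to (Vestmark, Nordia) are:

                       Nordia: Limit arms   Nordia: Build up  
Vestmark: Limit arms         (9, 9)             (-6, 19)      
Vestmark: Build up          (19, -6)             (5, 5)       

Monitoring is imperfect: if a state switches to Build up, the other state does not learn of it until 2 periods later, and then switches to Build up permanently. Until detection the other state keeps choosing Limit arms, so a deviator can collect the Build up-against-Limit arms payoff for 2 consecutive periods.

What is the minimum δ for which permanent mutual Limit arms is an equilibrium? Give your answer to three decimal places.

0.845

A deviator earns 19 for 2 periods, then 5 forever; cooperating earns 9 forever. Multiplying the IC by (1−δ):
9 ≥ 19(1−δ^2) + 5δ^2, so 14·δ^2 ≥ 10 and δ^2 ≥ 5/7.
δ ≥ (5/7)^(1/2) ≈ 0.845.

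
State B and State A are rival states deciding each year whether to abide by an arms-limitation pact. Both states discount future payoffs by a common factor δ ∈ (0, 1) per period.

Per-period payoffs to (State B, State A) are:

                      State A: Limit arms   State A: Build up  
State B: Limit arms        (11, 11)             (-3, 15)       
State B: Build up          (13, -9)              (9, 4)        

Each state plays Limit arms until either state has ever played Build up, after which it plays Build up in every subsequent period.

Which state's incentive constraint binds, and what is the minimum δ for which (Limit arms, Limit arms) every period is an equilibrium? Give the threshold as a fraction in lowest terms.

State B; δ ≥ 1/2

For State B: deviation gain 13−11 = 2, per-period punishment loss 11−9 = 2. IC gives δ ≥ 2/4 = 1/2.
For State A: gain 4, loss 7 per period, so δ ≥ 4/11.
The tighter constraint is State B's, so cooperation needs δ ≥ 1/2.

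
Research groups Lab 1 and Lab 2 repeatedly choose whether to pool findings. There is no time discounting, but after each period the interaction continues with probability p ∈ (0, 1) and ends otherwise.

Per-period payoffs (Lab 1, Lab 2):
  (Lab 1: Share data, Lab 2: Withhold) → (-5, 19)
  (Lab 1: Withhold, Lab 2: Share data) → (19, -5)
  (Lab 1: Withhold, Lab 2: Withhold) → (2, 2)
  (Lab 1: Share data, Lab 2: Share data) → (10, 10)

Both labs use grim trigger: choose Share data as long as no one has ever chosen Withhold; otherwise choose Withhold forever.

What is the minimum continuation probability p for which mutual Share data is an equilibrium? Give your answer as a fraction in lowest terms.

Expected cooperation value is 10 + p·10 + p²·10 + … = 10/(1−p); deviation gives 19 + p·2/(1−p).
10 ≥ 19(1−p) + 2p ⇒ 17p ≥ 9 ⇒ p ≥ 9/17.

9/17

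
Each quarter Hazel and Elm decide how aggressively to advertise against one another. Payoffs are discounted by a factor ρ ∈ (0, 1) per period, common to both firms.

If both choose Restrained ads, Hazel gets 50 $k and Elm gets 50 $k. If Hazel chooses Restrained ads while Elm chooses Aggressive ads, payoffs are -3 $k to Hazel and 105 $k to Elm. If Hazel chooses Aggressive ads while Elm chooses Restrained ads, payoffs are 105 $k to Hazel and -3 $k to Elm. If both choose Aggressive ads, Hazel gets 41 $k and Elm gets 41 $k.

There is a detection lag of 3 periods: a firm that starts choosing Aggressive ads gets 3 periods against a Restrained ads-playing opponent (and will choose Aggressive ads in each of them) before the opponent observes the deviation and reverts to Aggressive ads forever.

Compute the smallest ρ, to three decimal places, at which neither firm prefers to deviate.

The best deviation is to choose Aggressive ads for all 3 undetected periods, earning 105 each, then 41 forever once detected.
Deviation value: 105(1−ρ^3)/(1−ρ) + 41ρ^3/(1−ρ); cooperation value: 50/(1−ρ).
IC: 50 ≥ 105(1−ρ^3) + 41ρ^3 = 105 − 64ρ^3.
So ρ^3 ≥ 55/64, giving ρ ≥ (55/64)^(1/3) ≈ 0.951.

0.951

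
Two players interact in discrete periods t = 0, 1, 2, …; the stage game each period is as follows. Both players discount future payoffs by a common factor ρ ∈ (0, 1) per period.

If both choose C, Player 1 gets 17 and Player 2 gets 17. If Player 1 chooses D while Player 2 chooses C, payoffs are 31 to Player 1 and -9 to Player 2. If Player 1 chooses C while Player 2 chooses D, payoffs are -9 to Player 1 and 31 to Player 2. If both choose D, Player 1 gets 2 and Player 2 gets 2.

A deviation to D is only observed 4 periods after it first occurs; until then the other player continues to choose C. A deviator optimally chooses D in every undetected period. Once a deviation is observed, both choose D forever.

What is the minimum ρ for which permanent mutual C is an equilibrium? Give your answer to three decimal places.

0.834

The best deviation is to choose D for all 4 undetected periods, earning 31 each, then 2 forever once detected.
Deviation value: 31(1−ρ^4)/(1−ρ) + 2ρ^4/(1−ρ); cooperation value: 17/(1−ρ).
IC: 17 ≥ 31(1−ρ^4) + 2ρ^4 = 31 − 29ρ^4.
So ρ^4 ≥ 14/29, giving ρ ≥ (14/29)^(1/4) ≈ 0.834.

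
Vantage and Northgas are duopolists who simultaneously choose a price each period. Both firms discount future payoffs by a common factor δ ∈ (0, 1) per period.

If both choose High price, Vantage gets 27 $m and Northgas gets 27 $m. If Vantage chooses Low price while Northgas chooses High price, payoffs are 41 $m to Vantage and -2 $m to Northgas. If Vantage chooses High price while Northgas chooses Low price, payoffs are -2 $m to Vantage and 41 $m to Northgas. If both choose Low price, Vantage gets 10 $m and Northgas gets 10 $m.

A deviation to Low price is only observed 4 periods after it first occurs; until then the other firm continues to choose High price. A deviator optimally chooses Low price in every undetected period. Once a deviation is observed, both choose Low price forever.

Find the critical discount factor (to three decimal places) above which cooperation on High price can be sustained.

0.820

Deviating for the 4 undetected periods gains 41−27 = 14 per period over cooperation, then loses 27−10 = 17 per period forever once punishment starts.
Gain: 14(1 + δ + … + δ^3); loss: 17·δ^4/(1−δ).
No profitable deviation ⇔ 14(1−δ^4) ≤ 17·δ^4, i.e. δ^4 ≥ 14/(14+17) = 14/31.
Hence δ ≥ (14/31)^(1/4) ≈ 0.820.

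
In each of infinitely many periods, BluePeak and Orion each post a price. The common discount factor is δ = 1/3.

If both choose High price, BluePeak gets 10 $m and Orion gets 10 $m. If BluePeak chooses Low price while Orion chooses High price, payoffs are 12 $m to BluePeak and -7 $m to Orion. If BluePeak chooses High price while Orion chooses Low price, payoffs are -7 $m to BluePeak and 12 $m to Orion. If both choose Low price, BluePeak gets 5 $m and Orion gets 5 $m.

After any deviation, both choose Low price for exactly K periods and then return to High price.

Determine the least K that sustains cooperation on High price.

IC: δ(1−δ^K)/(1−δ) ≥ (12−10)/(10−5) = 2/5.
With δ = 1/3: need 1 − δ^K ≥ 2/5·(1−1/3)/(1/3), i.e. δ^K ≤ 0.2000.
Since (1/3)^1 = 0.3333 and (1/3)^2 = 0.1111, the smallest such K is 2.

2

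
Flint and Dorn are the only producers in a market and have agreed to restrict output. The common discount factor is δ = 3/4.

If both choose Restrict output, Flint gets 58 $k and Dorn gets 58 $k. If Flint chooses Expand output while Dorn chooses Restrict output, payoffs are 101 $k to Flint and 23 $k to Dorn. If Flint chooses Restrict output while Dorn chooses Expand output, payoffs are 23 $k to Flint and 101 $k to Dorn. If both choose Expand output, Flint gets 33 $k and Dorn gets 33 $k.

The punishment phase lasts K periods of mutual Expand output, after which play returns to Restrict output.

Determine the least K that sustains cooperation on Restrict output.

Need Σ_{k=1}^{K} δ^k ≥ (101−58)/(58−33) = 1.7200 at δ = 3/4.
At K = 2 the sum is 1.3125 < 1.7200; at K = 3 it is 1.7344 ≥ 1.7200.
So the minimum punishment length is K = 3.

3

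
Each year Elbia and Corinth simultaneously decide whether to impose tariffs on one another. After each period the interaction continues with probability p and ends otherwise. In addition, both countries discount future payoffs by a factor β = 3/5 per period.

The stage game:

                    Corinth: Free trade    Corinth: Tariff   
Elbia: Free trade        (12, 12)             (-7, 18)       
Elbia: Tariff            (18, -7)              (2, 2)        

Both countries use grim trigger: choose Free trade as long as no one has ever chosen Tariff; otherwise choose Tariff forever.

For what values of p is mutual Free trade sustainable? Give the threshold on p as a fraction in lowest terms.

Expected continuation weight on next period's payoff is β·p = 3/5·p, which plays the role of the discount factor.
Cooperation requires 3/5·p ≥ (18−12)/(18−2) = 3/8, hence p ≥ 5/8.

5/8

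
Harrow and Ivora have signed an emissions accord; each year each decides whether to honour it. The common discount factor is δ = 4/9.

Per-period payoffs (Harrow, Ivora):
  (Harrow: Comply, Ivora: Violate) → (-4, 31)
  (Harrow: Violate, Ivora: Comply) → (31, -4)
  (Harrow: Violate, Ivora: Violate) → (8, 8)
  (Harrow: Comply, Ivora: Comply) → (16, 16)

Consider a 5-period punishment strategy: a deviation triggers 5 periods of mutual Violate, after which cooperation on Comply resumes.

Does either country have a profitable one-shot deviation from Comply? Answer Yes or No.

Comparing payoff streams over the 6 periods until play realigns: cooperate → 16(1+δ+…+δ^5); deviate → 31 + 8(δ+…+δ^5).
Cooperation is sustained iff (16−8)(δ+…+δ^5) ≥ 31−16.
δ+…+δ^5 = 4/9·(1−(4/9)^5)/(1−4/9) = 0.7861, and (31−16)/(16−8) = 1.8750.
0.7861 < 1.8750, so cooperation is not sustainable.

Yes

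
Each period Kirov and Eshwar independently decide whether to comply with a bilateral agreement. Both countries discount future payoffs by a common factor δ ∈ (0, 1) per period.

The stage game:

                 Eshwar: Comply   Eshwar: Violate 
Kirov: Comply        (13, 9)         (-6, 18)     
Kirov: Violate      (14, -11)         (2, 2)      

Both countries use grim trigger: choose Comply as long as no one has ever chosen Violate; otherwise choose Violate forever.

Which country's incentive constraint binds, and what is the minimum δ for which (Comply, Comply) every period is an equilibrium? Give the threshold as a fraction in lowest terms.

Kirov's threshold: (14−13)/(14−2) = 1/12.
Eshwar's threshold: (18−9)/(18−2) = 9/16.
1/12 < 9/16, so Eshwar binds and δ* = 9/16.

Eshwar; δ ≥ 9/16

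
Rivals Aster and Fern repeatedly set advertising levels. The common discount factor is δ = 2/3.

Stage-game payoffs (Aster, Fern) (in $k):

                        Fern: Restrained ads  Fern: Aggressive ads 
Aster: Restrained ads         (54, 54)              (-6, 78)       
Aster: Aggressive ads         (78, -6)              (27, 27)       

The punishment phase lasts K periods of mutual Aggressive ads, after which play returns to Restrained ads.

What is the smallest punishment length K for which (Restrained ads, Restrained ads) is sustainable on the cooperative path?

2

IC: δ(1−δ^K)/(1−δ) ≥ (78−54)/(54−27) = 8/9.
With δ = 2/3: need 1 − δ^K ≥ 8/9·(1−2/3)/(2/3), i.e. δ^K ≤ 0.5556.
Since (2/3)^1 = 0.6667 and (2/3)^2 = 0.4444, the smallest such K is 2.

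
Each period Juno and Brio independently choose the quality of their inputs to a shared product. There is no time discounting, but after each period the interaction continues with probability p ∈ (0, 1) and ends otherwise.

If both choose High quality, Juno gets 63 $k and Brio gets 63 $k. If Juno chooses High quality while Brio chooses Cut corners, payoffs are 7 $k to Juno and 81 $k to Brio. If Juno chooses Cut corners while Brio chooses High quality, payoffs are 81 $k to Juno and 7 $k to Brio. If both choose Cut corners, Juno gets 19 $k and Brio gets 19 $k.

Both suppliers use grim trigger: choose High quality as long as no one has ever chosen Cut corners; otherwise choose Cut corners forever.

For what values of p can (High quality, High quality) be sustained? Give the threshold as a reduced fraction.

9/31

With no time discounting, the continuation probability p plays the role of the discount factor.
Grim-trigger IC: 63/(1−p) ≥ 81 + 19p/(1−p) ⇒ p ≥ (81−63)/(81−19) = 9/31.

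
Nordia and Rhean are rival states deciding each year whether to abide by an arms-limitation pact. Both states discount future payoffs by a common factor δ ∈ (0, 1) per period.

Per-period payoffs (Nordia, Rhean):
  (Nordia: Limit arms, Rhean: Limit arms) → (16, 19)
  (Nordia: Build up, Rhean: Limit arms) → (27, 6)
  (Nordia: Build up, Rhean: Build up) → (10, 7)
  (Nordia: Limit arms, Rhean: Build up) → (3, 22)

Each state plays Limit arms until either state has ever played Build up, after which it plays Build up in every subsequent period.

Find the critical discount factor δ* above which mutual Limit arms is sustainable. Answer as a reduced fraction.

Nordia: cooperation gives 16 each period; deviation gives 27 once then 10 forever.
  16/(1−δ) ≥ 27 + 10δ/(1−δ) ⇒ δ ≥ 11/17.
Rhean: cooperation gives 19 each period; deviation gives 22 once then 7 forever.
  δ ≥ 3/15 = 1/5.
Both must hold, so the binding constraint is Nordia's: δ ≥ 11/17.

11/17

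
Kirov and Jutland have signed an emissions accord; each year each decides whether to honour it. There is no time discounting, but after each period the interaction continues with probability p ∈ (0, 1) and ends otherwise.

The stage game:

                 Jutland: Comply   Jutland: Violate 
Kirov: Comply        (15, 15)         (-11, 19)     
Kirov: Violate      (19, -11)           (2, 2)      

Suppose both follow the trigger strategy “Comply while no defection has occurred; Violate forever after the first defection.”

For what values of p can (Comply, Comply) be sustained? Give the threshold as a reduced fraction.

4/17

Expected cooperation value is 15 + p·15 + p²·15 + … = 15/(1−p); deviation gives 19 + p·2/(1−p).
15 ≥ 19(1−p) + 2p ⇒ 17p ≥ 4 ⇒ p ≥ 4/17.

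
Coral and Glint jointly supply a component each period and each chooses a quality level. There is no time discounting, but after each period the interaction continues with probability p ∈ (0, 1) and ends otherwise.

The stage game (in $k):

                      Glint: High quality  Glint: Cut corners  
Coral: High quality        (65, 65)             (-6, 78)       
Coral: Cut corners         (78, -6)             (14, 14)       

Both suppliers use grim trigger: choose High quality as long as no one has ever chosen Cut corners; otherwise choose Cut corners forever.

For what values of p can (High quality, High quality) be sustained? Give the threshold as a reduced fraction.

13/64

Expected cooperation value is 65 + p·65 + p²·65 + … = 65/(1−p); deviation gives 78 + p·14/(1−p).
65 ≥ 78(1−p) + 14p ⇒ 64p ≥ 13 ⇒ p ≥ 13/64.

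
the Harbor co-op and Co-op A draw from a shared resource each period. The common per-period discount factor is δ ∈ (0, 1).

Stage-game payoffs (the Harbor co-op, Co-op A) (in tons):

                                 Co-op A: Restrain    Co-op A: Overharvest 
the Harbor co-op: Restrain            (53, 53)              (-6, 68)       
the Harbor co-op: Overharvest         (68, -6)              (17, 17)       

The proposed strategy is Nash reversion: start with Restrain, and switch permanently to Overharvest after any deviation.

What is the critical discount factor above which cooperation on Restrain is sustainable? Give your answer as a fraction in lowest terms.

5/17

Under grim trigger the critical discount factor is (T−C)/(T−P) with T = 68, C = 53, P = 17.
δ* = (68−53)/(68−17) = 15/51 = 5/17.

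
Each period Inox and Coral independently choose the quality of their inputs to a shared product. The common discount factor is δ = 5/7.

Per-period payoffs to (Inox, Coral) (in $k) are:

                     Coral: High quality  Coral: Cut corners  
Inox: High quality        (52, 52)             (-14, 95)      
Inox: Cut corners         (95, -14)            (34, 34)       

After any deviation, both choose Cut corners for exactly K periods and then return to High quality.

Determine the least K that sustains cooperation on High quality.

10

No profitable deviation requires (52−34)(δ+…+δ^K) ≥ 95−52, i.e. δ+…+δ^K ≥ 43/18 ≈ 2.3889.
With δ = 5/7, the partial sums are K=1: 0.7143, K=2: 1.2245, …, K=8: 2.3306, K=9: 2.3790, K=10: 2.4136.
K = 10 is the first length at which the sum reaches 2.3889.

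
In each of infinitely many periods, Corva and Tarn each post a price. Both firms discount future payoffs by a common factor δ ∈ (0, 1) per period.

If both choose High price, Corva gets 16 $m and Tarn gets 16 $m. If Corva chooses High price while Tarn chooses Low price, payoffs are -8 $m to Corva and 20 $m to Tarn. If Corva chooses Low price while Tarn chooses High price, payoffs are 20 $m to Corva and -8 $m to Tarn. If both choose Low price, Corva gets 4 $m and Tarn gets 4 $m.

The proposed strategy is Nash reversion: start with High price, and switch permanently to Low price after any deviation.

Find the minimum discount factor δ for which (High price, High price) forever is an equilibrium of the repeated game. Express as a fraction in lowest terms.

1/4

Under grim trigger the critical discount factor is (T−C)/(T−P) with T = 20, C = 16, P = 4.
δ* = (20−16)/(20−4) = 4/16 = 1/4.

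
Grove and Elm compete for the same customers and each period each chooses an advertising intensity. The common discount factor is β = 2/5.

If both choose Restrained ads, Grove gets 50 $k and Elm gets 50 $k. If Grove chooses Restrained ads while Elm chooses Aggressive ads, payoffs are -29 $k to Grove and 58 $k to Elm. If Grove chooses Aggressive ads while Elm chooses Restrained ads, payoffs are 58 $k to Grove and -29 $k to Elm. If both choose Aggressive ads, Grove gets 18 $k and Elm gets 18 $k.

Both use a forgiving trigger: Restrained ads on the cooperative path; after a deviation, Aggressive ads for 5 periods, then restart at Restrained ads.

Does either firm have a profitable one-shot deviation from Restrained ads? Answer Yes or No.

A one-shot deviation gives 58 now, then 18 for 5 periods, then back to 50.
Gain from deviating: (58−50) today; loss: (50−18) in each of the next 5 periods.
No-deviation condition: (50−18)(β+…+β^5) ≥ 58−50, i.e. β+…+β^5 ≥ 1/4.
At β = 2/5: β+…+β^5 = 0.6598 ≥ 0.2500.
So cooperation is sustainable.

No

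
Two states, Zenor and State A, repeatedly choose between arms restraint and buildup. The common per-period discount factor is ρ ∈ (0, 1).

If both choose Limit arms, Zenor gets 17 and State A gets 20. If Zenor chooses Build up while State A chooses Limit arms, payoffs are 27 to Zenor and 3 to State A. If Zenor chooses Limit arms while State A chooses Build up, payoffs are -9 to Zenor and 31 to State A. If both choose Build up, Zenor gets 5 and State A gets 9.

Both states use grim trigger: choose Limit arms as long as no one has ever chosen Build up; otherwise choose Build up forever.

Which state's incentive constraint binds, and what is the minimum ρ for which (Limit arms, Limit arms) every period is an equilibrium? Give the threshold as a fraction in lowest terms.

Zenor: cooperation gives 17 each period; deviation gives 27 once then 5 forever.
  17/(1−ρ) ≥ 27 + 5ρ/(1−ρ) ⇒ ρ ≥ 10/22 = 5/11.
State A: cooperation gives 20 each period; deviation gives 31 once then 9 forever.
  ρ ≥ 11/22 = 1/2.
Both must hold, so the binding constraint is State A's: ρ ≥ 1/2.

State A; ρ ≥ 1/2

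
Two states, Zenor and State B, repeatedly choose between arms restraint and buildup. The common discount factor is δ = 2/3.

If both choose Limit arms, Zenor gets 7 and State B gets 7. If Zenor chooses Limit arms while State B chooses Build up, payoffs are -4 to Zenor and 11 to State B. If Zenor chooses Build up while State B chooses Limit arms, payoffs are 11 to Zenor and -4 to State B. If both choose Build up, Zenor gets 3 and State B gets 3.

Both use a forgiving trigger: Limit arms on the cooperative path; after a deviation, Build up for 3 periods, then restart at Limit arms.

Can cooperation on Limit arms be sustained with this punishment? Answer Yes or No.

Yes

IC: δ+…+δ^3 ≥ (11−7)/(7−3) = 1.
At δ = 2/3: partial sum = 1.4074 ≥ 1.0000. Cooperation sustainable.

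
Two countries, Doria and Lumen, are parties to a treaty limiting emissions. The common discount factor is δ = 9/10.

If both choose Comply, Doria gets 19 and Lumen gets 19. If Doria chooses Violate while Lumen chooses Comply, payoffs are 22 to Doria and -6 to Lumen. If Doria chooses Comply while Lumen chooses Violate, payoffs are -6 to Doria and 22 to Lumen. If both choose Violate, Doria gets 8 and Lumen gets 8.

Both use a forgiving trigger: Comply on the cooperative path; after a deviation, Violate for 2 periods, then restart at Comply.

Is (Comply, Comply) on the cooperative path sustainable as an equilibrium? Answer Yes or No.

Comparing payoff streams over the 3 periods until play realigns: cooperate → 19(1+δ+…+δ^2); deviate → 22 + 8(δ+…+δ^2).
Cooperation is sustained iff (19−8)(δ+…+δ^2) ≥ 22−19.
δ+…+δ^2 = 9/10·(1−(9/10)^2)/(1−9/10) = 1.7100, and (22−19)/(19−8) = 0.2727.
1.7100 ≥ 0.2727, so cooperation is sustainable.

Yes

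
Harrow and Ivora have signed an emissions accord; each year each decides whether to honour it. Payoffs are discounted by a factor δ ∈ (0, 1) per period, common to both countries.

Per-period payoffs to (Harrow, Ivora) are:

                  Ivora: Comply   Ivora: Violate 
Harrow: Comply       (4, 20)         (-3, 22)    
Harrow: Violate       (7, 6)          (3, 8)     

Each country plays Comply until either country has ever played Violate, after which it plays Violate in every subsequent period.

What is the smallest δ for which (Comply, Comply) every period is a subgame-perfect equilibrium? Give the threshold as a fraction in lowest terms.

Harrow's threshold: (7−4)/(7−3) = 3/4.
Ivora's threshold: (22−20)/(22−8) = 1/7.
3/4 > 1/7, so Harrow binds and δ* = 3/4.

3/4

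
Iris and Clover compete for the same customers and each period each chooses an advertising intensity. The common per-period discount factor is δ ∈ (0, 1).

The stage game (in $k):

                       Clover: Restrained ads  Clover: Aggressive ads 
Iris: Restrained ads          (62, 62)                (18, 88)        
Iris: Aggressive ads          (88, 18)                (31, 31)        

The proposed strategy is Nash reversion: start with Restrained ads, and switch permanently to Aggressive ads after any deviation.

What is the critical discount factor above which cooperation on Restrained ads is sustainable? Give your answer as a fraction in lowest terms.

Cooperation forever yields 62 each period: 62/(1−δ).
Deviating yields 88 once, then 31 forever: 88 + 31δ/(1−δ).
No profitable deviation requires 62/(1−δ) ≥ 88 + 31δ/(1−δ).
Multiplying by (1−δ): 62 ≥ 88(1−δ) + 31δ = 88 − 57δ.
So 57δ ≥ 26, i.e. δ ≥ 26/57.

26/57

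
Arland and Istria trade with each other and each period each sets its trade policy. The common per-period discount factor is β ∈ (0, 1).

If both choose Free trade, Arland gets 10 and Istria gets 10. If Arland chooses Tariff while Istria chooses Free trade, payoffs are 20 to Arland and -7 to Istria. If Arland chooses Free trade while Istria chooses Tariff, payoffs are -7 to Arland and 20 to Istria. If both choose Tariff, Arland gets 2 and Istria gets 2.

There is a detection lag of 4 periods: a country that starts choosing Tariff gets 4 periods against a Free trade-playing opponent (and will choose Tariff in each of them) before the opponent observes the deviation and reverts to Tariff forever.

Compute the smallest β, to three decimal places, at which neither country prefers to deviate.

Deviating for the 4 undetected periods gains 20−10 = 10 per period over cooperation, then loses 10−2 = 8 per period forever once punishment starts.
Gain: 10(1 + β + … + β^3); loss: 8·β^4/(1−β).
No profitable deviation ⇔ 10(1−β^4) ≤ 8·β^4, i.e. β^4 ≥ 10/(10+8) = 5/9.
Hence β ≥ (5/9)^(1/4) ≈ 0.863.

0.863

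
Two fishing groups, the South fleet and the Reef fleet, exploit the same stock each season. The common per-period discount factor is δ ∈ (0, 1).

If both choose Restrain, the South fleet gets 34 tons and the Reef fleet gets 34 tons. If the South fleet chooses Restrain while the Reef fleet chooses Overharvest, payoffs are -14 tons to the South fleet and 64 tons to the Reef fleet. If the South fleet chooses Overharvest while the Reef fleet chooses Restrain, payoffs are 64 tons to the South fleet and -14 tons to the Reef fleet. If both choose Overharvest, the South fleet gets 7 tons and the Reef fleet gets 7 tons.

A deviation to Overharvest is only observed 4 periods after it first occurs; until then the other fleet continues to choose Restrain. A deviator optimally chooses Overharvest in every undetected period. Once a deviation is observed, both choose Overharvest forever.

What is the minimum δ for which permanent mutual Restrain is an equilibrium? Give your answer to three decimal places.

0.852

A deviator earns 64 for 4 periods, then 7 forever; cooperating earns 34 forever. Multiplying the IC by (1−δ):
34 ≥ 64(1−δ^4) + 7δ^4, so 57·δ^4 ≥ 30 and δ^4 ≥ 10/19.
δ ≥ (10/19)^(1/4) ≈ 0.852.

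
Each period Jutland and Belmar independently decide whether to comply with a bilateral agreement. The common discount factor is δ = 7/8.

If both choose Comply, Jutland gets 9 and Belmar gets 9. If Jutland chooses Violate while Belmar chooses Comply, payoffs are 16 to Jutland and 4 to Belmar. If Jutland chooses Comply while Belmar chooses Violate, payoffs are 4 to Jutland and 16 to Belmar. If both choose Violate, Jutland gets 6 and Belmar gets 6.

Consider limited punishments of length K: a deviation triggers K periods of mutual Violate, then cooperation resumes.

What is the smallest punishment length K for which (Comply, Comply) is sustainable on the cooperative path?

No profitable deviation requires (9−6)(δ+…+δ^K) ≥ 16−9, i.e. δ+…+δ^K ≥ 7/3 ≈ 2.3333.
With δ = 7/8, the partial sums are K=1: 0.8750, K=2: 1.6406, K=3: 2.3105, K=4: 2.8967.
K = 4 is the first length at which the sum reaches 2.3333.

4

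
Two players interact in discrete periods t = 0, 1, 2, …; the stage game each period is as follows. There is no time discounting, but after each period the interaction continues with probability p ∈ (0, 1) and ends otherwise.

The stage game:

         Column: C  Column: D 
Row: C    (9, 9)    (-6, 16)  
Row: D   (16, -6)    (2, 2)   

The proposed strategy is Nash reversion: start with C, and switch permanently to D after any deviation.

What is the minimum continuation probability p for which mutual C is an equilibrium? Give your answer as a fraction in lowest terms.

With no time discounting, the continuation probability p plays the role of the discount factor.
Grim-trigger IC: 9/(1−p) ≥ 16 + 2p/(1−p) ⇒ p ≥ (16−9)/(16−2) = 1/2.

1/2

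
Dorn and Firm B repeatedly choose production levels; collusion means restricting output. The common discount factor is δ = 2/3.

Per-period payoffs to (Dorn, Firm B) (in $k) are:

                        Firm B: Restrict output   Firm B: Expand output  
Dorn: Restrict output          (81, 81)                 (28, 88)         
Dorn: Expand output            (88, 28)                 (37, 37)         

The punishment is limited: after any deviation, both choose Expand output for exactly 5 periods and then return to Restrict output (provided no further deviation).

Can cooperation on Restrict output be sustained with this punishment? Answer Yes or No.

Yes

A one-shot deviation gives 88 now, then 37 for 5 periods, then back to 81.
Gain from deviating: (88−81) today; loss: (81−37) in each of the next 5 periods.
No-deviation condition: (81−37)(δ+…+δ^5) ≥ 88−81, i.e. δ+…+δ^5 ≥ 7/44.
At δ = 2/3: δ+…+δ^5 = 1.7366 ≥ 0.1591.
So cooperation is sustainable.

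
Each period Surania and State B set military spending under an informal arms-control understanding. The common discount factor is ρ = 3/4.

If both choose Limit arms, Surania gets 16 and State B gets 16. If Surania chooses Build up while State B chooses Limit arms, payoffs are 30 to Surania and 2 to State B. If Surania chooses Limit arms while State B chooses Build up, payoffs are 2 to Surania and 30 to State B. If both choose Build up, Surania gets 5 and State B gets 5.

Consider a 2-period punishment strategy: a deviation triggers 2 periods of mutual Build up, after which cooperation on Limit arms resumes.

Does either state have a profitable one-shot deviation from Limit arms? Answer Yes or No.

A one-shot deviation gives 30 now, then 5 for 2 periods, then back to 16.
Gain from deviating: (30−16) today; loss: (16−5) in each of the next 2 periods.
No-deviation condition: (16−5)(ρ+…+ρ^2) ≥ 30−16, i.e. ρ+…+ρ^2 ≥ 14/11.
At ρ = 3/4: ρ+…+ρ^2 = 1.3125 ≥ 1.2727.
So cooperation is sustainable.

No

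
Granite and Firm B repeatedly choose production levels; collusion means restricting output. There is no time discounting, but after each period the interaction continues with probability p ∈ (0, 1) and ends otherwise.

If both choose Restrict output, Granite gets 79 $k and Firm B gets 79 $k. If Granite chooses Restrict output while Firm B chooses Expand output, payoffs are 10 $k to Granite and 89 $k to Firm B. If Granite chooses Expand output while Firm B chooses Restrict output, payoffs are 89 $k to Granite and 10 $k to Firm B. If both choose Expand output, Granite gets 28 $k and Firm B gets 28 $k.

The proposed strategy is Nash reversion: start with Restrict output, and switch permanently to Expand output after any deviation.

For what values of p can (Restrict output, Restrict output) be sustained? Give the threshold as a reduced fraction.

Expected cooperation value is 79 + p·79 + p²·79 + … = 79/(1−p); deviation gives 89 + p·28/(1−p).
79 ≥ 89(1−p) + 28p ⇒ 61p ≥ 10 ⇒ p ≥ 10/61.

10/61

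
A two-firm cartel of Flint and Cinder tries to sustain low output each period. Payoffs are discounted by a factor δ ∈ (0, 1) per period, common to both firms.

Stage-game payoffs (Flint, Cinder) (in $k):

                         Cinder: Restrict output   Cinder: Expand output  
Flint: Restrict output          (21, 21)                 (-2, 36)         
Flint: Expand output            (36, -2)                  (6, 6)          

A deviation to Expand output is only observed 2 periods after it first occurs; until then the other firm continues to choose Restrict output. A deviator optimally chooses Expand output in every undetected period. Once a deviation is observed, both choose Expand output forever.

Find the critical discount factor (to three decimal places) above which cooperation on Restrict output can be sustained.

0.707

A deviator earns 36 for 2 periods, then 6 forever; cooperating earns 21 forever. Multiplying the IC by (1−δ):
21 ≥ 36(1−δ^2) + 6δ^2, so 30·δ^2 ≥ 15 and δ^2 ≥ 1/2.
δ ≥ (1/2)^(1/2) ≈ 0.707.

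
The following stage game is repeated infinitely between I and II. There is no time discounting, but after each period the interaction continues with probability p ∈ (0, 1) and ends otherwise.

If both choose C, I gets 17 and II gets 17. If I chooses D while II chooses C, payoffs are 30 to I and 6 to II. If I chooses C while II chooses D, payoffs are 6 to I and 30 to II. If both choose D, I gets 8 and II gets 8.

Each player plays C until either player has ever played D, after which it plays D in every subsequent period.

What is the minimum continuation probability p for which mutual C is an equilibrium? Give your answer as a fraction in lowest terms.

Expected cooperation value is 17 + p·17 + p²·17 + … = 17/(1−p); deviation gives 30 + p·8/(1−p).
17 ≥ 30(1−p) + 8p ⇒ 22p ≥ 13 ⇒ p ≥ 13/22.

13/22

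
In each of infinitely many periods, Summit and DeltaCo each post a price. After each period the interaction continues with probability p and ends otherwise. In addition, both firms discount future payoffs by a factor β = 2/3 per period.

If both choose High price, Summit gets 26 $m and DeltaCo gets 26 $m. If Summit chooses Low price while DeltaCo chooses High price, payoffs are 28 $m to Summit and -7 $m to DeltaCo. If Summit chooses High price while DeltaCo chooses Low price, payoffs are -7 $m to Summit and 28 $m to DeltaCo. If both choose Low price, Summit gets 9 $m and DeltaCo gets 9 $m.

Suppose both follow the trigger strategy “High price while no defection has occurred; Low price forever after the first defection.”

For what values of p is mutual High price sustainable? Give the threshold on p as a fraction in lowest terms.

With continuation probability p and discount β, the effective per-period discount factor is βp.
Grim-trigger IC: βp ≥ (28−26)/(28−9) = 2/19.
So p ≥ (2/19)/(2/3) = 3/19.

3/19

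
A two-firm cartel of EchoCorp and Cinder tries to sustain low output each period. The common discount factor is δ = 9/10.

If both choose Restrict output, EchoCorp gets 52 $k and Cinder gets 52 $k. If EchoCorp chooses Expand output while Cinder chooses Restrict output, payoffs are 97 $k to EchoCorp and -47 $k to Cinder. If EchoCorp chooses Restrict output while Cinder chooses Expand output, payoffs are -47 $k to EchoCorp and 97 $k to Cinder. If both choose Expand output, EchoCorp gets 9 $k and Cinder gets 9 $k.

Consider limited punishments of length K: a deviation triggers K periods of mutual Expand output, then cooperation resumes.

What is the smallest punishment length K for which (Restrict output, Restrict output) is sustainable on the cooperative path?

Need Σ_{k=1}^{K} δ^k ≥ (97−52)/(52−9) = 1.0465 at δ = 9/10.
At K = 1 the sum is 0.9000 < 1.0465; at K = 2 it is 1.7100 ≥ 1.0465.
So the minimum punishment length is K = 2.

2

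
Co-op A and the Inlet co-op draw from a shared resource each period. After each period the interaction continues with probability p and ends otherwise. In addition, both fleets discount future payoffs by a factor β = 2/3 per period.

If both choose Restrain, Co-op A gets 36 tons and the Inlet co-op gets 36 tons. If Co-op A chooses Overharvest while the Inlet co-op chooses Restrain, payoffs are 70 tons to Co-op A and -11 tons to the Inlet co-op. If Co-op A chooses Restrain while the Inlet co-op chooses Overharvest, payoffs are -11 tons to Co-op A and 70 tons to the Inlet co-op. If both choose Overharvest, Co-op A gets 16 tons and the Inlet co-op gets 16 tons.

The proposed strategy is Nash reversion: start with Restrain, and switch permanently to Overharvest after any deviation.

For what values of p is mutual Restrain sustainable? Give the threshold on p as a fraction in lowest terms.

17/18

With continuation probability p and discount β, the effective per-period discount factor is βp.
Grim-trigger IC: βp ≥ (70−36)/(70−16) = 17/27.
So p ≥ (17/27)/(2/3) = 17/18.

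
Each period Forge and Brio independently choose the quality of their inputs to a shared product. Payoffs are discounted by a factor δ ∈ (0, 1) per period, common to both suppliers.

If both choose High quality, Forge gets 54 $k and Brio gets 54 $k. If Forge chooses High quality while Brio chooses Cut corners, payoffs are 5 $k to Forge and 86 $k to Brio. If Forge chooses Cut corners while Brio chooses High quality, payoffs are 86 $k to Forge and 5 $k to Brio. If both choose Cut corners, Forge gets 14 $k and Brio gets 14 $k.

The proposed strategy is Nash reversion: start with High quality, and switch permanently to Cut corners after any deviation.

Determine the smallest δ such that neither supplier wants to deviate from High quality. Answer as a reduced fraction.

Cooperation forever yields 54 each period: 54/(1−δ).
Deviating yields 86 once, then 14 forever: 86 + 14δ/(1−δ).
No profitable deviation requires 54/(1−δ) ≥ 86 + 14δ/(1−δ).
Multiplying by (1−δ): 54 ≥ 86(1−δ) + 14δ = 86 − 72δ.
So 72δ ≥ 32, i.e. δ ≥ 32/72 = 4/9.

4/9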